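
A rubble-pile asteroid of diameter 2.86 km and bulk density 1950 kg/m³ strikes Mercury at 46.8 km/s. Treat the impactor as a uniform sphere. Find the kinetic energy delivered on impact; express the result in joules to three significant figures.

E ≈ 2.62 × 10^22 J

d = 2860 m; v = 46800 m/s.
Mass m = (π/6) ρ d³ = (π/6) × 1950 × (2860)³ = 2.389 × 10^13 kg
E = ½ m v² = 0.5 × 2.389 × 10^13 × (46800)² = 2.616 × 10^22 J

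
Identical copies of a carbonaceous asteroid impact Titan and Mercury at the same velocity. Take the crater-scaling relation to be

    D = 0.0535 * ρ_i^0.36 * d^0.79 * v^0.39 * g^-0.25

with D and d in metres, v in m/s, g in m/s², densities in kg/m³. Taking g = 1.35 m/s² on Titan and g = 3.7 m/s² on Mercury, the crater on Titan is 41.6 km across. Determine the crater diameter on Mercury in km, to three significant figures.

All impactor-dependent factors cancel in the ratio, leaving D_Mercury/D_Titan = (g_Mercury/g_Titan)^-0.25.
(3.7/1.35)^-0.25 = 2.741^-0.25 = 0.7772
D_Mercury = 0.7772 × 41.6 km = 32.3 km

D ≈ 32.3 km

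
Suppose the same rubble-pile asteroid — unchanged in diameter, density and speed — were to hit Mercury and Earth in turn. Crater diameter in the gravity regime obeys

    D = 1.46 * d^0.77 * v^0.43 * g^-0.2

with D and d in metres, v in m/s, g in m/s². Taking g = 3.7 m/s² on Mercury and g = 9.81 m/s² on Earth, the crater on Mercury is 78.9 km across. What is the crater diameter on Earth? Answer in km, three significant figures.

All impactor-dependent factors cancel in the ratio, leaving D_Earth/D_Mercury = (g_Earth/g_Mercury)^-0.2.
(9.81/3.7)^-0.2 = 2.651^-0.2 = 0.8228
D_Earth = 0.8228 × 78.9 km = 64.9 km

D ≈ 64.9 km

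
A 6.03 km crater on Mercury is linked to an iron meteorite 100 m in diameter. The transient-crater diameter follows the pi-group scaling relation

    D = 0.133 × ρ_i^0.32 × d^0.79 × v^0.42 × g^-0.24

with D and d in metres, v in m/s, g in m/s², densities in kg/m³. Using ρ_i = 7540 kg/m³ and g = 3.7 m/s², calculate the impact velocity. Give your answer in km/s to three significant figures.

Rearranging for v: v = [D / (0.133 · 7540^0.32 · 100^0.79 · 3.7^-0.24)]^(1/0.42).
D = 6030 m.
7540^0.32 = 17.41
100^0.79 = 38.02
3.7^-0.24 = 0.7305
Denominator = 0.133 × 17.41 × 38.02 × 0.7305 = 64.31
D / 64.31 = 6030 / 64.31 = 93.76
v = 93.76^(1/0.42) = 93.76^2.381 = 49588 m/s

v ≈ 49.6 km/s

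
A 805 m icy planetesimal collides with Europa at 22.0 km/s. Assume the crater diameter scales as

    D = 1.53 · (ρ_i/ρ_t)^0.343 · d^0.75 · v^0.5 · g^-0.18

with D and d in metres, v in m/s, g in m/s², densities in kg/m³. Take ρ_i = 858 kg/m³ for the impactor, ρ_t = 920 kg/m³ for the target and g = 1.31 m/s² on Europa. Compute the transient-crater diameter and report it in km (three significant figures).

D ≈ 31.9 km

In SI units: v = 22000 m/s.
(ρ_i/ρ_t)^0.343 = (858/920)^0.343 = 0.9764
d^0.75 = 805^0.75 = 151.1
v^0.5 = 22000^0.5 = 148.3
g^-0.18 = 1.31^-0.18 = 0.9526
D = 1.53 × 0.9764 × 151.1 × 148.3 × 0.9526 = 31889 m
   = 31.89 km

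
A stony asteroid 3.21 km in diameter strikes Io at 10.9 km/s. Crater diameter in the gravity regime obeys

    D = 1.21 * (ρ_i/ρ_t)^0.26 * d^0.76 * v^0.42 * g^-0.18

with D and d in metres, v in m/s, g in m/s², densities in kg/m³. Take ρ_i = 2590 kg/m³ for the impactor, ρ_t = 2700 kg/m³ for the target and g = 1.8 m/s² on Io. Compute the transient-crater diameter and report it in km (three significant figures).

In SI units: d = 3210 m, v = 10900 m/s.
(ρ_i/ρ_t)^0.26 = (2590/2700)^0.26 = 0.9892
d^0.76 = 3210^0.76 = 462.3
v^0.42 = 10900^0.42 = 49.63
g^-0.18 = 1.8^-0.18 = 0.8996
D = 1.21 × 0.9892 × 462.3 × 49.63 × 0.8996 = 24705 m
   = 24.71 km

D ≈ 24.7 km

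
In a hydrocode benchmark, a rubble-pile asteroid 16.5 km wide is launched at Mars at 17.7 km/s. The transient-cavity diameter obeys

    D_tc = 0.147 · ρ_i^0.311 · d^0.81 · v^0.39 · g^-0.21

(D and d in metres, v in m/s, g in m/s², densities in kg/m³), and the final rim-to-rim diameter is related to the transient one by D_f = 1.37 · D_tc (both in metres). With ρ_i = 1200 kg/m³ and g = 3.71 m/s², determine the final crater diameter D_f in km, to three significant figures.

D_f ≈ 164 km

In SI: d = 16500 m, v = 17700 m/s.
ρ_i^0.311 = 1200^0.311 = 9.070
d^0.81 = 16500^0.81 = 2607
v^0.39 = 17700^0.39 = 45.36
g^-0.21 = 3.71^-0.21 = 0.7593
D_tc = 0.147 × 9.070 × 2607 × 45.36 × 0.7593 = 1.197 × 10^5 m
D_f = 1.37 × 1.197 × 10^5 = 1.640 × 10^5 m
     = 164.0 km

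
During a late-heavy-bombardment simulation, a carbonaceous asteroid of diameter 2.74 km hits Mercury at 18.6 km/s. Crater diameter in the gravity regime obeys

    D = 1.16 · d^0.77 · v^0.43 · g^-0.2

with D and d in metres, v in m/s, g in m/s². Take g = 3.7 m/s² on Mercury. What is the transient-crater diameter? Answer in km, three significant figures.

In SI units: d = 2740 m, v = 18600 m/s.
d^0.77 = 2740^0.77 = 443.7
v^0.43 = 18600^0.43 = 68.53
g^-0.2 = 3.7^-0.2 = 0.7698
D = 1.16 × 443.7 × 68.53 × 0.7698 = 27152 m
   = 27.15 km

D ≈ 27.2 km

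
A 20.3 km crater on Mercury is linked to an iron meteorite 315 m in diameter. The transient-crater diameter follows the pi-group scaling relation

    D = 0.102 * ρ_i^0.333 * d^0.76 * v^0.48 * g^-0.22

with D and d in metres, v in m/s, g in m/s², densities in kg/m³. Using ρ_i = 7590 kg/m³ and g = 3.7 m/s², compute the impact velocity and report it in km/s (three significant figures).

Rearranging for v: v = [D / (0.102 · 7590^0.333 · 315^0.76 · 3.7^-0.22)]^(1/0.48).
D = 20300 m.
7590^0.333 = 19.59
315^0.76 = 79.20
3.7^-0.22 = 0.7499
Denominator = 0.102 × 19.59 × 79.20 × 0.7499 = 118.7
D / 118.7 = 20300 / 118.7 = 171.0
v = 171.0^(1/0.48) = 171.0^2.0833 = 44875 m/s

v ≈ 44.9 km/s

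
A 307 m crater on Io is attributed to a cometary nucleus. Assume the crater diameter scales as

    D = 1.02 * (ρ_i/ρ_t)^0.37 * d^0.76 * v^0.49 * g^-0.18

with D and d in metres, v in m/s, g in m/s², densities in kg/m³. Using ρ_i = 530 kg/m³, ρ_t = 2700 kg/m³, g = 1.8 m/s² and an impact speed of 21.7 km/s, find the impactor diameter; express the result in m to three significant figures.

d ≈ 7.41 m

Rearranging for d: d = [D / (1.02 · (530/2700)^0.37 · 21700^0.49 · 1.8^-0.18)]^(1/0.76).
(530/2700)^0.37 = 0.5475
21700^0.49 = 133.3
1.8^-0.18 = 0.8996
Denominator = 1.02 × 0.5475 × 133.3 × 0.8996 = 66.97
D / 66.97 = 307 / 66.97 = 4.584
d = 4.584^(1/0.76) = 4.584^1.3158 = 7.414 m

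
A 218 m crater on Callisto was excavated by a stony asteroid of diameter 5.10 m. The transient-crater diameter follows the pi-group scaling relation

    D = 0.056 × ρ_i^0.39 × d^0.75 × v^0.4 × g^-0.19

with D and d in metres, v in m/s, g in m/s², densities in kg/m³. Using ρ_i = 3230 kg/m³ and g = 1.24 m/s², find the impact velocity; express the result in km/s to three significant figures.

Rearranging for v: v = [D / (0.056 · 3230^0.39 · 5.1^0.75 · 1.24^-0.19)]^(1/0.4).
3230^0.39 = 23.37
5.1^0.75 = 3.394
1.24^-0.19 = 0.9600
Denominator = 0.056 × 23.37 × 3.394 × 0.9600 = 4.264
D / 4.264 = 218 / 4.264 = 51.13
v = 51.13^(1/0.4) = 51.13^2.5 = 18693 m/s

v ≈ 18.7 km/s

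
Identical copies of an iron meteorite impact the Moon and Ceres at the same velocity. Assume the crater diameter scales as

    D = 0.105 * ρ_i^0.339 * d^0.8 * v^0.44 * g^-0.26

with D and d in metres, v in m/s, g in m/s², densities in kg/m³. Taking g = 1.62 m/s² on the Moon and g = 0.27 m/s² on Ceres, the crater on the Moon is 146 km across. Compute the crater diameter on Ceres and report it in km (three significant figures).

All impactor-dependent factors cancel in the ratio, leaving D_Ceres/D_Moon = (g_Ceres/g_Moon)^-0.26.
(0.27/1.62)^-0.26 = 0.1667^-0.26 = 1.593
D_Ceres = 1.593 × 146 km = 233 km

D ≈ 233 km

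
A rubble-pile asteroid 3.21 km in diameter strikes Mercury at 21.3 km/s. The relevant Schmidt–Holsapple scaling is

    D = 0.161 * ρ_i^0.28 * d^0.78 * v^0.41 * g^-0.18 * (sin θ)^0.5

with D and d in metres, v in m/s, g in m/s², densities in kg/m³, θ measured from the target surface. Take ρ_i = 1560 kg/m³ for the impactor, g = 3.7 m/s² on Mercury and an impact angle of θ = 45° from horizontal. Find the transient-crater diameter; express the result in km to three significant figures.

In SI units: d = 3210 m, v = 21300 m/s.
ρ_i^0.28 = 1560^0.28 = 7.836
d^0.78 = 3210^0.78 = 543.3
v^0.41 = 21300^0.41 = 59.52
g^-0.18 = 3.7^-0.18 = 0.7902
(sin 45°)^0.5 = 0.7071^0.5 = 0.8409
D = 0.161 × 7.836 × 543.3 × 59.52 × 0.7902 × 0.8409 = 27108 m
   = 27.11 km

D ≈ 27.1 km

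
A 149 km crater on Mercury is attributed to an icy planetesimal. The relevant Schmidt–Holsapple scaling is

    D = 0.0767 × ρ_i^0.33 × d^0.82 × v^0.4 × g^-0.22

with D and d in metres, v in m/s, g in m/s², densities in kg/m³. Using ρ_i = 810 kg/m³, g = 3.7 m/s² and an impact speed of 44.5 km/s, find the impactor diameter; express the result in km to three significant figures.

Rearranging for d: d = [D / (0.0767 · 810^0.33 · 44500^0.4 · 3.7^-0.22)]^(1/0.82).
D = 149000 m.
810^0.33 = 9.116
44500^0.4 = 72.33
3.7^-0.22 = 0.7499
Denominator = 0.0767 × 9.116 × 72.33 × 0.7499 = 37.92
D / 37.92 = 149000 / 37.92 = 3929
d = 3929^(1/0.82) = 3929^1.2195 = 24167 m

d ≈ 24.2 km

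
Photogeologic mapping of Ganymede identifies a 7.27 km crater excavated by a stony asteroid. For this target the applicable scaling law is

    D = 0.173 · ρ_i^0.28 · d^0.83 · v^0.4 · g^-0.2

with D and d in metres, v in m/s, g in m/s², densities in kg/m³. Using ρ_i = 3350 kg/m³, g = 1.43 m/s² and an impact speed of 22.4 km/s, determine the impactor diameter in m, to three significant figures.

Rearranging for d: d = [D / (0.173 · 3350^0.28 · 22400^0.4 · 1.43^-0.2)]^(1/0.83).
D = 7270 m.
3350^0.28 = 9.705
22400^0.4 = 54.97
1.43^-0.2 = 0.9310
Denominator = 0.173 × 9.705 × 54.97 × 0.9310 = 85.92
D / 85.92 = 7270 / 85.92 = 84.61
d = 84.61^(1/0.83) = 84.61^1.2048 = 210.0 m

d ≈ 210 m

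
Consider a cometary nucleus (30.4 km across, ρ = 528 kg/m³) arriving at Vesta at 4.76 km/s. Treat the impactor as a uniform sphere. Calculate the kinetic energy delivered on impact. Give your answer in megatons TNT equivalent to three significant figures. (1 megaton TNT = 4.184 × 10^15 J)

E ≈ 2.10 × 10^7 Mt TNT

d = 30400 m; v = 4760 m/s.
Mass m = (π/6) ρ d³ = (π/6) × 528 × (30400)³ = 7.767 × 10^15 kg
E = ½ m v² = 0.5 × 7.767 × 10^15 × (4760)² = 8.799 × 10^22 J
   = 8.799 × 10^22 / 4.184×10^15 = 2.103 × 10^7 Mt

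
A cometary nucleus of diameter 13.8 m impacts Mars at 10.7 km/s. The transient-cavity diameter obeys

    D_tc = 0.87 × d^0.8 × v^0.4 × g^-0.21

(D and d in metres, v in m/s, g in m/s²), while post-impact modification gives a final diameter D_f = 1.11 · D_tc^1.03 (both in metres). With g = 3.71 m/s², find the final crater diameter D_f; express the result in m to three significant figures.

v = 10700 m/s.
d^0.8 = 13.8^0.8 = 8.164
v^0.4 = 10700^0.4 = 40.90
g^-0.21 = 3.71^-0.21 = 0.7593
D_tc = 0.87 × 8.164 × 40.90 × 0.7593 = 220.6 m
D_f = 1.11 × (220.6)^1.03 = 287.9 m

D_f ≈ 288 m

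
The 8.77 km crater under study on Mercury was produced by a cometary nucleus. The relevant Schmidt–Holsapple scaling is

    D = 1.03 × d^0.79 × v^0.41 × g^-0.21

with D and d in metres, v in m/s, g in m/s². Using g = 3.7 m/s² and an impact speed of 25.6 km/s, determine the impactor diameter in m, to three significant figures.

Rearranging for d: d = [D / (1.03 · 25600^0.41 · 3.7^-0.21)]^(1/0.79).
D = 8770 m.
25600^0.41 = 64.18
3.7^-0.21 = 0.7598
Denominator = 1.03 × 64.18 × 0.7598 = 50.23
D / 50.23 = 8770 / 50.23 = 174.6
d = 174.6^(1/0.79) = 174.6^1.2658 = 688.6 m

d ≈ 689 m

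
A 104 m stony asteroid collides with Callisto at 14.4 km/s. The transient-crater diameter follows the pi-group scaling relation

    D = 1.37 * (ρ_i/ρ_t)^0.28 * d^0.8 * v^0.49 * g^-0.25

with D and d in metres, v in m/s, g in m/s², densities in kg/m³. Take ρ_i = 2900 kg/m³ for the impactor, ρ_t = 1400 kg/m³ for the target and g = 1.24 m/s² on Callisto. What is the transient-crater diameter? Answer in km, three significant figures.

In SI units: v = 14400 m/s.
(ρ_i/ρ_t)^0.28 = (2900/1400)^0.28 = 1.226
d^0.8 = 104^0.8 = 41.08
v^0.49 = 14400^0.49 = 109.0
g^-0.25 = 1.24^-0.25 = 0.9476
D = 1.37 × 1.226 × 41.08 × 109.0 × 0.9476 = 7127 m
   = 7.127 km

D ≈ 7.13 km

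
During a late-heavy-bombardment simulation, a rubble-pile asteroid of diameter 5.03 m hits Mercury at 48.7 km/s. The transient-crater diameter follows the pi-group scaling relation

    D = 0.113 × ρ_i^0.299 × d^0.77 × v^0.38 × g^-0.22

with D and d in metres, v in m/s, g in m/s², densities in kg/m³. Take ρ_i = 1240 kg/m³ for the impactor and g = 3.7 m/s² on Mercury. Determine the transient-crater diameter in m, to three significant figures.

D ≈ 149 m

In SI units: v = 48700 m/s.
ρ_i^0.299 = 1240^0.299 = 8.413
d^0.77 = 5.03^0.77 = 3.469
v^0.38 = 48700^0.38 = 60.43
g^-0.22 = 3.7^-0.22 = 0.7499
D = 0.113 × 8.413 × 3.469 × 60.43 × 0.7499 = 149.4 m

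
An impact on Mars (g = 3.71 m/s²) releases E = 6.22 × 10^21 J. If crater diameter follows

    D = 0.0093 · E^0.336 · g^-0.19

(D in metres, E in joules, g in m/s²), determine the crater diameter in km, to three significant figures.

E^0.336 = (6.22 × 10^21)^0.336 = 2.102 × 10^7
g^-0.19 = 3.71^-0.19 = 0.7795
D = 0.0093 × 2.102 × 10^7 × 0.7795 = 1.524 × 10^5 m
   = 152.4 km

D ≈ 152 km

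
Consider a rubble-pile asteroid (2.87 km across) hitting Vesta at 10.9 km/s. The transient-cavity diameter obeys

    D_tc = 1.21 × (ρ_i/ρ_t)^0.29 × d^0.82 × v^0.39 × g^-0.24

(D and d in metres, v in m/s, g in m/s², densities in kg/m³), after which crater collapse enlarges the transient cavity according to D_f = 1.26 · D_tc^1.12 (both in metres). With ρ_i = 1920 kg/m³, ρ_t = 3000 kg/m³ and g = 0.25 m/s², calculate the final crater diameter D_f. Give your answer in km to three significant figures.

In SI: d = 2870 m, v = 10900 m/s.
(ρ_i/ρ_t)^0.29 = (1920/3000)^0.29 = 0.8786
d^0.82 = 2870^0.82 = 684.6
v^0.39 = 10900^0.39 = 37.55
g^-0.24 = 0.25^-0.24 = 1.395
D_tc = 1.21 × 0.8786 × 684.6 × 37.55 × 1.395 = 38120 m
D_f = 1.26 × (38120)^1.12 = 1.703 × 10^5 m
     = 170.3 km

D_f ≈ 170 km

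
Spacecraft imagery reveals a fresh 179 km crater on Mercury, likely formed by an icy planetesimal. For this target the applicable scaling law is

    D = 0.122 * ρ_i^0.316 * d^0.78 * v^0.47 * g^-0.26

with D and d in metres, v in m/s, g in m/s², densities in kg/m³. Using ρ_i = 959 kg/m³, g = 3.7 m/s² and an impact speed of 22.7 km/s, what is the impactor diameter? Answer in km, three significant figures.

Rearranging for d: d = [D / (0.122 · 959^0.316 · 22700^0.47 · 3.7^-0.26)]^(1/0.78).
D = 179000 m.
959^0.316 = 8.755
22700^0.47 = 111.5
3.7^-0.26 = 0.7117
Denominator = 0.122 × 8.755 × 111.5 × 0.7117 = 84.76
D / 84.76 = 179000 / 84.76 = 2112
d = 2112^(1/0.78) = 2112^1.2821 = 18306 m

d ≈ 18.3 km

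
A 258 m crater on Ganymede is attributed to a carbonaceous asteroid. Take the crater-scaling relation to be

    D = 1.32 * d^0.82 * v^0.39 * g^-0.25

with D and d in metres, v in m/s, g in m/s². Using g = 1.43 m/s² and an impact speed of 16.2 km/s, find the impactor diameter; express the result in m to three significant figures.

d ≈ 6.91 m

Rearranging for d: d = [D / (1.32 · 16200^0.39 · 1.43^-0.25)]^(1/0.82).
16200^0.39 = 43.82
1.43^-0.25 = 0.9145
Denominator = 1.32 × 43.82 × 0.9145 = 52.90
D / 52.90 = 258 / 52.90 = 4.877
d = 4.877^(1/0.82) = 4.877^1.2195 = 6.906 m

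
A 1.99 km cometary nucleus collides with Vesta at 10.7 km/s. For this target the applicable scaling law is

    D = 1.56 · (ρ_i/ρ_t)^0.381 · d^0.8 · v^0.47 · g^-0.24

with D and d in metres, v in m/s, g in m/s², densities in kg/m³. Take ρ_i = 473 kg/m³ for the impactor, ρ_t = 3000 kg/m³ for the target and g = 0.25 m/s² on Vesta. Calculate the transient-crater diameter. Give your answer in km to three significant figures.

In SI units: d = 1990 m, v = 10700 m/s.
(ρ_i/ρ_t)^0.381 = (473/3000)^0.381 = 0.4947
d^0.8 = 1990^0.8 = 435.6
v^0.47 = 10700^0.47 = 78.31
g^-0.24 = 0.25^-0.24 = 1.395
D = 1.56 × 0.4947 × 435.6 × 78.31 × 1.395 = 36724 m
   = 36.72 km

D ≈ 36.7 km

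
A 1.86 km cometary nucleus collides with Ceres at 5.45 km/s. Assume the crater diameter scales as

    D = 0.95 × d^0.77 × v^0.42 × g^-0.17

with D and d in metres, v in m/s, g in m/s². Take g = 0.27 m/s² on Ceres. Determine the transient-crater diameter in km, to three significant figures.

In SI units: d = 1860 m, v = 5450 m/s.
d^0.77 = 1860^0.77 = 329.2
v^0.42 = 5450^0.42 = 37.09
g^-0.17 = 0.27^-0.17 = 1.249
D = 0.95 × 329.2 × 37.09 × 1.249 = 14488 m
   = 14.49 km

D ≈ 14.5 km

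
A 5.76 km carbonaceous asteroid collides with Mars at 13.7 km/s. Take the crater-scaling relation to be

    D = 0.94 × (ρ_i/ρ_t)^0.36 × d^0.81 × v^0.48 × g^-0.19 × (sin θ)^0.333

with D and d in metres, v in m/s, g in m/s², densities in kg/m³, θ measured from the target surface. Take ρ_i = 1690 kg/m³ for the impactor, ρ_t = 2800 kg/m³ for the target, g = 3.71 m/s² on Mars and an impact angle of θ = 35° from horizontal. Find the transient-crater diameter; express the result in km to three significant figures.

D ≈ 54.6 km

In SI units: d = 5760 m, v = 13700 m/s.
(ρ_i/ρ_t)^0.36 = (1690/2800)^0.36 = 0.8338
d^0.81 = 5760^0.81 = 1112
v^0.48 = 13700^0.48 = 96.74
g^-0.19 = 3.71^-0.19 = 0.7795
(sin 35°)^0.333 = 0.5736^0.333 = 0.8310
D = 0.94 × 0.8338 × 1112 × 96.74 × 0.7795 × 0.8310 = 54616 m
   = 54.62 km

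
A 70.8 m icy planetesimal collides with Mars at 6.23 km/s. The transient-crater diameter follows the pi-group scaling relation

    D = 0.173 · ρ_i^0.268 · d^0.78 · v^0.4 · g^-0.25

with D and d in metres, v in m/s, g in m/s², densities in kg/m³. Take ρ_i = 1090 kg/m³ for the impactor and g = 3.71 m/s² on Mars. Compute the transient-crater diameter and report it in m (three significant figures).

In SI units: v = 6230 m/s.
ρ_i^0.268 = 1090^0.268 = 6.517
d^0.78 = 70.8^0.78 = 27.73
v^0.4 = 6230^0.4 = 32.95
g^-0.25 = 3.71^-0.25 = 0.7205
D = 0.173 × 6.517 × 27.73 × 32.95 × 0.7205 = 742.2 m

D ≈ 742 m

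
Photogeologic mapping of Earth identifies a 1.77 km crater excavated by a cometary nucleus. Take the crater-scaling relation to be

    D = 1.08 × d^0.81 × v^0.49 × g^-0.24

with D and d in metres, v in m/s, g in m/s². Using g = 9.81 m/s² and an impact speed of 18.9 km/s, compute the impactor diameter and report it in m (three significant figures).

d ≈ 47.4 m

Rearranging for d: d = [D / (1.08 · 18900^0.49 · 9.81^-0.24)]^(1/0.81).
D = 1770 m.
18900^0.49 = 124.6
9.81^-0.24 = 0.5781
Denominator = 1.08 × 124.6 × 0.5781 = 77.79
D / 77.79 = 1770 / 77.79 = 22.75
d = 22.75^(1/0.81) = 22.75^1.2346 = 47.35 m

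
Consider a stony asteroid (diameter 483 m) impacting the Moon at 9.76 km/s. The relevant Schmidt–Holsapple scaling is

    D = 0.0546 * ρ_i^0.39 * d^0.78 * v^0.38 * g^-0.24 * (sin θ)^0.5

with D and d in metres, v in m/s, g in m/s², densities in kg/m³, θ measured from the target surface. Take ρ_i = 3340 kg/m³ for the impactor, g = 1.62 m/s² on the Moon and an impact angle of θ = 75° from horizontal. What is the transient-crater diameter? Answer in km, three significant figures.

In SI units: v = 9760 m/s.
ρ_i^0.39 = 3340^0.39 = 23.67
d^0.78 = 483^0.78 = 124.0
v^0.38 = 9760^0.38 = 32.81
g^-0.24 = 1.62^-0.24 = 0.8907
(sin 75°)^0.5 = 0.9659^0.5 = 0.9828
D = 0.0546 × 23.67 × 124.0 × 32.81 × 0.8907 × 0.9828 = 4603 m
   = 4.603 km

D ≈ 4.60 km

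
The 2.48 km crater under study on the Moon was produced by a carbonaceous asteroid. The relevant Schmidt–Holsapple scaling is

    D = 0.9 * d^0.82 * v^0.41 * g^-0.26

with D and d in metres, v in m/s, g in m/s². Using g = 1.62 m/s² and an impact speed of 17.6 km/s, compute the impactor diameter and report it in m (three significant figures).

d ≈ 138 m

Rearranging for d: d = [D / (0.9 · 17600^0.41 · 1.62^-0.26)]^(1/0.82).
D = 2480 m.
17600^0.41 = 55.04
1.62^-0.26 = 0.8821
Denominator = 0.9 × 55.04 × 0.8821 = 43.70
D / 43.70 = 2480 / 43.70 = 56.75
d = 56.75^(1/0.82) = 56.75^1.2195 = 137.7 m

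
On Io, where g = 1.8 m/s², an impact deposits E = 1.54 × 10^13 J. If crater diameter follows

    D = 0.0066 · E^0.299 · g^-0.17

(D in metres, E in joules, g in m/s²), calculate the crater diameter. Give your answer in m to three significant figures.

D ≈ 52.4 m

E^0.299 = (1.54 × 10^13)^0.299 = 8.771 × 10^3
g^-0.17 = 1.8^-0.17 = 0.9049
D = 0.0066 × 8.771 × 10^3 × 0.9049 = 52.38 m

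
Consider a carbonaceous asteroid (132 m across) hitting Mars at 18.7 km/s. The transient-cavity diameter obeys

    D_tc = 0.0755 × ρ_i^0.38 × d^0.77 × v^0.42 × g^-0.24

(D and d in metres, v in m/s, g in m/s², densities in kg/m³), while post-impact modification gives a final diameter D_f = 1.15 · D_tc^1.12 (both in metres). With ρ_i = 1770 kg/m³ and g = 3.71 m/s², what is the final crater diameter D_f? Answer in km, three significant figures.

v = 18700 m/s.
ρ_i^0.38 = 1770^0.38 = 17.15
d^0.77 = 132^0.77 = 42.94
v^0.42 = 18700^0.42 = 62.25
g^-0.24 = 3.71^-0.24 = 0.7300
D_tc = 0.0755 × 17.15 × 42.94 × 62.25 × 0.7300 = 2527 m
D_f = 1.15 × (2527)^1.12 = 7441 m
     = 7.441 km

D_f ≈ 7.44 km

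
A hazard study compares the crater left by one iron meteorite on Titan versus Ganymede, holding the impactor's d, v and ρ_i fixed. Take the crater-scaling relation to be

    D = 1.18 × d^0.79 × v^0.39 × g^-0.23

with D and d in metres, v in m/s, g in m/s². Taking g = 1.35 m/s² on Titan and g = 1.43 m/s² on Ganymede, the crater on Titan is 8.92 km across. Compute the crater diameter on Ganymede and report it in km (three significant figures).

D ≈ 8.80 km

All impactor-dependent factors cancel in the ratio, leaving D_Ganymede/D_Titan = (g_Ganymede/g_Titan)^-0.23.
(1.43/1.35)^-0.23 = 1.059^-0.23 = 0.9869
D_Ganymede = 0.9869 × 8.92 km = 8.80 km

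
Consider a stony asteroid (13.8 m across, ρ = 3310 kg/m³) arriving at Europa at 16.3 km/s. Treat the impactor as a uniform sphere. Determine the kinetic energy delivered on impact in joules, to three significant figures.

v = 16300 m/s.
Mass m = (π/6) ρ d³ = (π/6) × 3310 × (13.8)³ = 4.555 × 10^6 kg
E = ½ m v² = 0.5 × 4.555 × 10^6 × (16300)² = 6.051 × 10^14 J

E ≈ 6.05 × 10^14 J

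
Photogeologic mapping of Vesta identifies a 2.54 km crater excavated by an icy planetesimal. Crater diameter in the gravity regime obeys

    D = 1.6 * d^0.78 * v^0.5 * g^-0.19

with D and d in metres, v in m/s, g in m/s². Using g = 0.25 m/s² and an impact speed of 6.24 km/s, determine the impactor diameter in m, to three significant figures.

d ≈ 33.4 m

Rearranging for d: d = [D / (1.6 · 6240^0.5 · 0.25^-0.19)]^(1/0.78).
D = 2540 m.
6240^0.5 = 78.99
0.25^-0.19 = 1.301
Denominator = 1.6 × 78.99 × 1.301 = 164.4
D / 164.4 = 2540 / 164.4 = 15.45
d = 15.45^(1/0.78) = 15.45^1.2821 = 33.44 m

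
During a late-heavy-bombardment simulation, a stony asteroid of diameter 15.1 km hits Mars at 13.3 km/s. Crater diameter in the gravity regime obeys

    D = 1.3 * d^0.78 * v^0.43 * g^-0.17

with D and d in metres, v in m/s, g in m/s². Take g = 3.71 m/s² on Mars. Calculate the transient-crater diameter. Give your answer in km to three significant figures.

D ≈ 112 km

In SI units: d = 15100 m, v = 13300 m/s.
d^0.78 = 15100^0.78 = 1818
v^0.43 = 13300^0.43 = 59.33
g^-0.17 = 3.71^-0.17 = 0.8002
D = 1.3 × 1818 × 59.33 × 0.8002 = 1.122 × 10^5 m
   = 112.2 km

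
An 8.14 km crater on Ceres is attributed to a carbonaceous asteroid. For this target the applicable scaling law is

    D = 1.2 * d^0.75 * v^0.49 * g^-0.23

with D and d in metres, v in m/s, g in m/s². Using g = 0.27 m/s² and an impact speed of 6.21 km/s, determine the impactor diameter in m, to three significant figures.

d ≈ 286 m

Rearranging for d: d = [D / (1.2 · 6210^0.49 · 0.27^-0.23)]^(1/0.75).
D = 8140 m.
6210^0.49 = 72.21
0.27^-0.23 = 1.351
Denominator = 1.2 × 72.21 × 1.351 = 117.1
D / 117.1 = 8140 / 117.1 = 69.51
d = 69.51^(1/0.75) = 69.51^1.3333 = 285.8 m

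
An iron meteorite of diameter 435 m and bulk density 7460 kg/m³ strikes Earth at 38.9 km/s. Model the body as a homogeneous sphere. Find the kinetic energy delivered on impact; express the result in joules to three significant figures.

E ≈ 2.43 × 10^20 J

v = 38900 m/s.
Mass m = (π/6) ρ d³ = (π/6) × 7460 × (435)³ = 3.215 × 10^11 kg
E = ½ m v² = 0.5 × 3.215 × 10^11 × (38900)² = 2.432 × 10^20 J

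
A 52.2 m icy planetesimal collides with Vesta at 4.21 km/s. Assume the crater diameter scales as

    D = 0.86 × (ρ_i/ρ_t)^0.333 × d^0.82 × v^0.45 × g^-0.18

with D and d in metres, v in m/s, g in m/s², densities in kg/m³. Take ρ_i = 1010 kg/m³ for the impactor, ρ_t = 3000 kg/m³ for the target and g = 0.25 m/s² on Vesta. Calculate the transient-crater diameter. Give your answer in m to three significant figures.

In SI units: v = 4210 m/s.
(ρ_i/ρ_t)^0.333 = (1010/3000)^0.333 = 0.6959
d^0.82 = 52.2^0.82 = 25.61
v^0.45 = 4210^0.45 = 42.75
g^-0.18 = 0.25^-0.18 = 1.283
D = 0.86 × 0.6959 × 25.61 × 42.75 × 1.283 = 840.7 m

D ≈ 841 m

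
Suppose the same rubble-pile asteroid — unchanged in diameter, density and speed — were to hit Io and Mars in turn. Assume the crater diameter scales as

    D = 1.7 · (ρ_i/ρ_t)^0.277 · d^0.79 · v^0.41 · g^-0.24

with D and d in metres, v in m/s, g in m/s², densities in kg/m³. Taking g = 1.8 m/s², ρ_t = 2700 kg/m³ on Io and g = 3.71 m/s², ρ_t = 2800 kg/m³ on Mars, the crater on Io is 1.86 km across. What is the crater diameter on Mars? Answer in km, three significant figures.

D ≈ 1.55 km

The impactor-only factors (d, v, ρ_i) cancel in the ratio, leaving D_Mars/D_Io = (g_Mars/g_Io)^-0.24 · (ρ_t,Io/ρ_t,Mars)^0.277.
(3.71/1.8)^-0.24 = 2.061^-0.24 = 0.8407
(2700/2800)^0.277 = 0.9643^0.277 = 0.9900
Ratio = 0.8407 × 0.9900 = 0.8323
D_Mars = 0.8323 × 1.86 km = 1.55 km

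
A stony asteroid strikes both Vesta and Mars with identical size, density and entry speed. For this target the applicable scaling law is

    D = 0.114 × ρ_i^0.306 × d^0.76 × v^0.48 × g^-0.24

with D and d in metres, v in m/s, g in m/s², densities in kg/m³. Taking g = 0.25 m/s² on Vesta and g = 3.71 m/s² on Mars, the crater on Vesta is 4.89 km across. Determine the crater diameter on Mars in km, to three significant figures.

All impactor-dependent factors cancel in the ratio, leaving D_Mars/D_Vesta = (g_Mars/g_Vesta)^-0.24.
(3.71/0.25)^-0.24 = 14.84^-0.24 = 0.5234
D_Mars = 0.5234 × 4.89 km = 2.56 km

D ≈ 2.56 km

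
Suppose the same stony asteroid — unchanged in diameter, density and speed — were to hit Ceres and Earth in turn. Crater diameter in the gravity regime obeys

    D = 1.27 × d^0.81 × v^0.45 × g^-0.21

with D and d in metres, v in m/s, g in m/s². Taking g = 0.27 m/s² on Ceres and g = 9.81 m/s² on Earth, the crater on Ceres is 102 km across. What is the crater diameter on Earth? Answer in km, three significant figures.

All impactor-dependent factors cancel in the ratio, leaving D_Earth/D_Ceres = (g_Earth/g_Ceres)^-0.21.
(9.81/0.27)^-0.21 = 36.33^-0.21 = 0.4703
D_Earth = 0.4703 × 102 km = 48.0 km

D ≈ 48.0 km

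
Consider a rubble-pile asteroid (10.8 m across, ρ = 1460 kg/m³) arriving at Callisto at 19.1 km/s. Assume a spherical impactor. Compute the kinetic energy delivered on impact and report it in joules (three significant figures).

v = 19100 m/s.
Mass m = (π/6) ρ d³ = (π/6) × 1460 × (10.8)³ = 9.630 × 10^5 kg
E = ½ m v² = 0.5 × 9.630 × 10^5 × (19100)² = 1.757 × 10^14 J

E ≈ 1.76 × 10^14 J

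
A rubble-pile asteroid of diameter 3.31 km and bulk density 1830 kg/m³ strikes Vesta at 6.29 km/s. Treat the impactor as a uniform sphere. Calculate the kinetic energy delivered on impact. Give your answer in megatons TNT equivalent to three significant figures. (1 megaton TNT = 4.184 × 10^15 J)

d = 3310 m; v = 6290 m/s.
Mass m = (π/6) ρ d³ = (π/6) × 1830 × (3310)³ = 3.475 × 10^13 kg
E = ½ m v² = 0.5 × 3.475 × 10^13 × (6290)² = 6.874 × 10^20 J
   = 6.874 × 10^20 / 4.184×10^15 = 1.643 × 10^5 Mt

E ≈ 1.64 × 10^5 Mt TNT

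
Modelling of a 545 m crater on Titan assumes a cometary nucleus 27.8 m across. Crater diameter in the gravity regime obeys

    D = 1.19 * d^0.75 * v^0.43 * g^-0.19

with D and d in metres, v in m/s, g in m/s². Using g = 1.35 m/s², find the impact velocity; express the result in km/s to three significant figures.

Rearranging for v: v = [D / (1.19 · 27.8^0.75 · 1.35^-0.19)]^(1/0.43).
27.8^0.75 = 12.11
1.35^-0.19 = 0.9446
Denominator = 1.19 × 12.11 × 0.9446 = 13.61
D / 13.61 = 545 / 13.61 = 40.04
v = 40.04^(1/0.43) = 40.04^2.3256 = 5330 m/s

v ≈ 5.33 km/s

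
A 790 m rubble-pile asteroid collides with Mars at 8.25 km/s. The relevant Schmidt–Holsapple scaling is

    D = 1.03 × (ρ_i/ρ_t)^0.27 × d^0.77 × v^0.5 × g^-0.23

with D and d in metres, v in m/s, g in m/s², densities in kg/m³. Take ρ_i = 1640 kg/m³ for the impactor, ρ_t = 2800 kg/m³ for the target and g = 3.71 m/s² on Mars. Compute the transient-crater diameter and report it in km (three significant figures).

In SI units: v = 8250 m/s.
(ρ_i/ρ_t)^0.27 = (1640/2800)^0.27 = 0.8655
d^0.77 = 790^0.77 = 170.3
v^0.5 = 8250^0.5 = 90.83
g^-0.23 = 3.71^-0.23 = 0.7397
D = 1.03 × 0.8655 × 170.3 × 90.83 × 0.7397 = 10200 m
   = 10.20 km

D ≈ 10.2 km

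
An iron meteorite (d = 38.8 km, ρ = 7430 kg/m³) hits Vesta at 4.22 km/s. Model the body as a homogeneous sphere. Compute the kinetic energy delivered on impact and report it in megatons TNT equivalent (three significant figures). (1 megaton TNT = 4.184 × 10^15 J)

d = 38800 m; v = 4220 m/s.
Mass m = (π/6) ρ d³ = (π/6) × 7430 × (38800)³ = 2.272 × 10^17 kg
E = ½ m v² = 0.5 × 2.272 × 10^17 × (4220)² = 2.023 × 10^24 J
   = 2.023 × 10^24 / 4.184×10^15 = 4.835 × 10^8 Mt

E ≈ 4.84 × 10^8 Mt TNT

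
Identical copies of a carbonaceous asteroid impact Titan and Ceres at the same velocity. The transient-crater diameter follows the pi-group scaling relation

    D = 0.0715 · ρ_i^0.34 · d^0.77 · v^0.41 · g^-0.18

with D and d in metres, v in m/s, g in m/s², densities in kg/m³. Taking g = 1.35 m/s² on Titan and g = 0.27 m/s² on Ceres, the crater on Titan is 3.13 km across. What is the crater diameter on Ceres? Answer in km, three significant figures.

All impactor-dependent factors cancel in the ratio, leaving D_Ceres/D_Titan = (g_Ceres/g_Titan)^-0.18.
(0.27/1.35)^-0.18 = 0.2000^-0.18 = 1.336
D_Ceres = 1.336 × 3.13 km = 4.18 km

D ≈ 4.18 km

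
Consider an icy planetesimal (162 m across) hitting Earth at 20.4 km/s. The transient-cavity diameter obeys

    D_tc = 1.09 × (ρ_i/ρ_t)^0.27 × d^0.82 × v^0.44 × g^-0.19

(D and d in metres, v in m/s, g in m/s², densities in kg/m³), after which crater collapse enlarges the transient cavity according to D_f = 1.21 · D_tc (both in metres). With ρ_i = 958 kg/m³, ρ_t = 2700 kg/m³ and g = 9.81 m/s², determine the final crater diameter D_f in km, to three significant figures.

v = 20400 m/s.
(ρ_i/ρ_t)^0.27 = (958/2700)^0.27 = 0.7560
d^0.82 = 162^0.82 = 64.83
v^0.44 = 20400^0.44 = 78.75
g^-0.19 = 9.81^-0.19 = 0.6480
D_tc = 1.09 × 0.7560 × 64.83 × 78.75 × 0.6480 = 2726 m
D_f = 1.21 × 2726 = 3298 m
     = 3.298 km

D_f ≈ 3.30 km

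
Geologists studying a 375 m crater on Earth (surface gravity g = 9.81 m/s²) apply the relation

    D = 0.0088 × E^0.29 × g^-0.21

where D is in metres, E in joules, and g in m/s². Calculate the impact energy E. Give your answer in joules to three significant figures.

Rearranging: E = [D / (0.0088 · g^-0.21)]^(1/0.29).
g^-0.21 = 9.81^-0.21 = 0.6191
D / (0.0088 × 0.6191) = 375 / (5.448 × 10^-3) = 6.883 × 10^4
E = (6.883 × 10^4)^3.4483 = 4.810 × 10^16 J

E ≈ 4.81 × 10^16 J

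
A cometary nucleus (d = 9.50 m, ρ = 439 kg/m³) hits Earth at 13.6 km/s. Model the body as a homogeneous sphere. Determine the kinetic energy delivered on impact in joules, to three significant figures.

v = 13600 m/s.
Mass m = (π/6) ρ d³ = (π/6) × 439 × (9.5)³ = 1.971 × 10^5 kg
E = ½ m v² = 0.5 × 1.971 × 10^5 × (13600)² = 1.823 × 10^13 J

E ≈ 1.82 × 10^13 J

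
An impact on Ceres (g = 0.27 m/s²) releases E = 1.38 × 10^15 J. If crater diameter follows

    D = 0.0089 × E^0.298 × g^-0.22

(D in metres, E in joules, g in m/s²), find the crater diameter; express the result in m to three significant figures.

E^0.298 = (1.38 × 10^15)^0.298 = 3.249 × 10^4
g^-0.22 = 0.27^-0.22 = 1.334
D = 0.0089 × 3.249 × 10^4 × 1.334 = 385.7 m

D ≈ 386 m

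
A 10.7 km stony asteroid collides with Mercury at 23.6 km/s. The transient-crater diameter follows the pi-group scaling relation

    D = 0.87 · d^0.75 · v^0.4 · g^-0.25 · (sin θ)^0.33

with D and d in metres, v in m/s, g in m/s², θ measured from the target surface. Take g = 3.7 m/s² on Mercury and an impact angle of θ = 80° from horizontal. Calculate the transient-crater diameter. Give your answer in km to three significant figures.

In SI units: d = 10700 m, v = 23600 m/s.
d^0.75 = 10700^0.75 = 1052
v^0.4 = 23600^0.4 = 56.13
g^-0.25 = 3.7^-0.25 = 0.7210
(sin 80°)^0.33 = 0.9848^0.33 = 0.9950
D = 0.87 × 1052 × 56.13 × 0.7210 × 0.9950 = 36854 m
   = 36.85 km

D ≈ 36.9 km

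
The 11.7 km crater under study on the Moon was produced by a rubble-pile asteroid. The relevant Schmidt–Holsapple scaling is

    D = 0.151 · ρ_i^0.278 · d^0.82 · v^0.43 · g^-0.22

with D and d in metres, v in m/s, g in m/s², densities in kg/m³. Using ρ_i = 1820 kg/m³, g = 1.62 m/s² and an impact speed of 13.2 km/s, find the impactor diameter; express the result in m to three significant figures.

Rearranging for d: d = [D / (0.151 · 1820^0.278 · 13200^0.43 · 1.62^-0.22)]^(1/0.82).
D = 11700 m.
1820^0.278 = 8.059
13200^0.43 = 59.14
1.62^-0.22 = 0.8993
Denominator = 0.151 × 8.059 × 59.14 × 0.8993 = 64.72
D / 64.72 = 11700 / 64.72 = 180.8
d = 180.8^(1/0.82) = 180.8^1.2195 = 565.8 m

d ≈ 566 m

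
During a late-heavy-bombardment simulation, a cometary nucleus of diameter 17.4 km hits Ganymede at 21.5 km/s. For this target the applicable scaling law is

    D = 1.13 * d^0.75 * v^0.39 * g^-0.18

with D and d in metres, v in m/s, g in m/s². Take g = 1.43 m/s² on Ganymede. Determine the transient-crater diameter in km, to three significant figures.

In SI units: d = 17400 m, v = 21500 m/s.
d^0.75 = 17400^0.75 = 1515
v^0.39 = 21500^0.39 = 48.94
g^-0.18 = 1.43^-0.18 = 0.9376
D = 1.13 × 1515 × 48.94 × 0.9376 = 78555 m
   = 78.55 km

D ≈ 78.6 km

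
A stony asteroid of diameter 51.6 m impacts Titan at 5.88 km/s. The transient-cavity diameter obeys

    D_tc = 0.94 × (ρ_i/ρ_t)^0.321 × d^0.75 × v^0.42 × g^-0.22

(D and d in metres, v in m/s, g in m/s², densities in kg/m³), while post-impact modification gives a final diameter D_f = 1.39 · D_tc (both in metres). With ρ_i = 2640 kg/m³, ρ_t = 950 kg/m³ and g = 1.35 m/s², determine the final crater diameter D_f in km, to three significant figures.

D_f ≈ 1.25 km

v = 5880 m/s.
(ρ_i/ρ_t)^0.321 = (2640/950)^0.321 = 1.388
d^0.75 = 51.6^0.75 = 19.25
v^0.42 = 5880^0.42 = 38.29
g^-0.22 = 1.35^-0.22 = 0.9361
D_tc = 0.94 × 1.388 × 19.25 × 38.29 × 0.9361 = 900.2 m
D_f = 1.39 × 900.2 = 1251 m
     = 1.251 km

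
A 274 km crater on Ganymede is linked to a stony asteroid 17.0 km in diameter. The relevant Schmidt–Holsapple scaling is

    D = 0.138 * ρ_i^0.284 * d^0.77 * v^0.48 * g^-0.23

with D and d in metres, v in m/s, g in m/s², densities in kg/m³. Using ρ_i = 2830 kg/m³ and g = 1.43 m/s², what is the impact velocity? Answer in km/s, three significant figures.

v ≈ 23.2 km/s

Rearranging for v: v = [D / (0.138 · 2830^0.284 · 17000^0.77 · 1.43^-0.23)]^(1/0.48).
D = 274000 m.
2830^0.284 = 9.557
17000^0.77 = 1809
1.43^-0.23 = 0.9210
Denominator = 0.138 × 9.557 × 1809 × 0.9210 = 2197
D / 2197 = 274000 / 2197 = 124.7
v = 124.7^(1/0.48) = 124.7^2.0833 = 23244 m/s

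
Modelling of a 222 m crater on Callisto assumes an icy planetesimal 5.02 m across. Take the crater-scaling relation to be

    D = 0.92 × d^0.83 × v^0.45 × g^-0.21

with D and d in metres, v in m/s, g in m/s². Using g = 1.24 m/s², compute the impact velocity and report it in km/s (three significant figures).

Rearranging for v: v = [D / (0.92 · 5.02^0.83 · 1.24^-0.21)]^(1/0.45).
5.02^0.83 = 3.816
1.24^-0.21 = 0.9558
Denominator = 0.92 × 3.816 × 0.9558 = 3.356
D / 3.356 = 222 / 3.356 = 66.15
v = 66.15^(1/0.45) = 66.15^2.2222 = 11107 m/s

v ≈ 11.1 km/s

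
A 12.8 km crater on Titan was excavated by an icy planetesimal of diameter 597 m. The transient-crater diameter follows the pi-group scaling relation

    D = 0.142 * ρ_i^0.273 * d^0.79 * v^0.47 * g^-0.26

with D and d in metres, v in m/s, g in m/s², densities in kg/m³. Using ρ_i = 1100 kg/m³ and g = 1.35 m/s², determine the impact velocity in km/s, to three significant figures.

Rearranging for v: v = [D / (0.142 · 1100^0.273 · 597^0.79 · 1.35^-0.26)]^(1/0.47).
D = 12800 m.
1100^0.273 = 6.766
597^0.79 = 156.0
1.35^-0.26 = 0.9249
Denominator = 0.142 × 6.766 × 156.0 × 0.9249 = 138.6
D / 138.6 = 12800 / 138.6 = 92.35
v = 92.35^(1/0.47) = 92.35^2.1277 = 15201 m/s

v ≈ 15.2 km/s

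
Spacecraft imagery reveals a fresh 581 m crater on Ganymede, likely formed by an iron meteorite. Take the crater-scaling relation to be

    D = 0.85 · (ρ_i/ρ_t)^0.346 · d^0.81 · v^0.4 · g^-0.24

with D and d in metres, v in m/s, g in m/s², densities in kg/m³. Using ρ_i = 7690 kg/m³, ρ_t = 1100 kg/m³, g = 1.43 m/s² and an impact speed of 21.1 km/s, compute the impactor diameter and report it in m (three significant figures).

d ≈ 11.2 m

Rearranging for d: d = [D / (0.85 · (7690/1100)^0.346 · 21100^0.4 · 1.43^-0.24)]^(1/0.81).
(7690/1100)^0.346 = 1.960
21100^0.4 = 53.67
1.43^-0.24 = 0.9177
Denominator = 0.85 × 1.960 × 53.67 × 0.9177 = 82.06
D / 82.06 = 581 / 82.06 = 7.080
d = 7.080^(1/0.81) = 7.080^1.2346 = 11.21 m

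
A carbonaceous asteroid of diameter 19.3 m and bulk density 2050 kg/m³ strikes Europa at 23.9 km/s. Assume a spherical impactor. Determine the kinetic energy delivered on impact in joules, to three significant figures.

E ≈ 2.20 × 10^15 J

v = 23900 m/s.
Mass m = (π/6) ρ d³ = (π/6) × 2050 × (19.3)³ = 7.717 × 10^6 kg
E = ½ m v² = 0.5 × 7.717 × 10^6 × (23900)² = 2.204 × 10^15 J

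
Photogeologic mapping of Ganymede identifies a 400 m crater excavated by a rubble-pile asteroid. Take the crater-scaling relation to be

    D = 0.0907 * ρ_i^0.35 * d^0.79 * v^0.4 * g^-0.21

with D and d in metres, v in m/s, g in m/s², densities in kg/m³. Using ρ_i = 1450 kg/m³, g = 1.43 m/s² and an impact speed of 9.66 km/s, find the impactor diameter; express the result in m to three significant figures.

d ≈ 17.2 m

Rearranging for d: d = [D / (0.0907 · 1450^0.35 · 9660^0.4 · 1.43^-0.21)]^(1/0.79).
1450^0.35 = 12.78
9660^0.4 = 39.26
1.43^-0.21 = 0.9276
Denominator = 0.0907 × 12.78 × 39.26 × 0.9276 = 42.21
D / 42.21 = 400 / 42.21 = 9.476
d = 9.476^(1/0.79) = 9.476^1.2658 = 17.23 m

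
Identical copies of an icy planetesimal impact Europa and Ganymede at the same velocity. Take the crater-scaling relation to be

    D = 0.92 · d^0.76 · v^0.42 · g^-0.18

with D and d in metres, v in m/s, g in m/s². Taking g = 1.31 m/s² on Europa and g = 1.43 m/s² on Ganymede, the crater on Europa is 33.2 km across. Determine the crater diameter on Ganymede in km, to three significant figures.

All impactor-dependent factors cancel in the ratio, leaving D_Ganymede/D_Europa = (g_Ganymede/g_Europa)^-0.18.
(1.43/1.31)^-0.18 = 1.092^-0.18 = 0.9843
D_Ganymede = 0.9843 × 33.2 km = 32.7 km

D ≈ 32.7 km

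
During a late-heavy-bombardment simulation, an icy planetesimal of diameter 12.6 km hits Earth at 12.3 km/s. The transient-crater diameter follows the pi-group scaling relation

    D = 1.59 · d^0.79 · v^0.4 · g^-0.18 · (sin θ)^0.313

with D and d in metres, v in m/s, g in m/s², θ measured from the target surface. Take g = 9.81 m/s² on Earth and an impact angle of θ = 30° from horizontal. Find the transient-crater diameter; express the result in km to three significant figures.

D ≈ 63.7 km

In SI units: d = 12600 m, v = 12300 m/s.
d^0.79 = 12600^0.79 = 1735
v^0.4 = 12300^0.4 = 43.25
g^-0.18 = 9.81^-0.18 = 0.6630
(sin 30°)^0.313 = 0.5000^0.313 = 0.8050
D = 1.59 × 1735 × 43.25 × 0.6630 × 0.8050 = 63678 m
   = 63.68 km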